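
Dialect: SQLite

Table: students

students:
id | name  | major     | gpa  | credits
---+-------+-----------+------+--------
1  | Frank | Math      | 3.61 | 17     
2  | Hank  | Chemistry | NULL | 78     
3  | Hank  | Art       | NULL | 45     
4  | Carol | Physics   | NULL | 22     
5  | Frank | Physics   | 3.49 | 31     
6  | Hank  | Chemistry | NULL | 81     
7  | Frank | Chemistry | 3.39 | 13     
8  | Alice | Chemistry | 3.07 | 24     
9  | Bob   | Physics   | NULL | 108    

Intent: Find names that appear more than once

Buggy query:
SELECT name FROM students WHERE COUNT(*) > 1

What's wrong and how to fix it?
Bug: COUNT(*) is an aggregate and cannot be used in WHERE

Fix: Group first, then use HAVING for the count condition

Corrected query:
SELECT name FROM students GROUP BY name HAVING COUNT(*) > 1

Result:
name 
-----
Frank
Hank 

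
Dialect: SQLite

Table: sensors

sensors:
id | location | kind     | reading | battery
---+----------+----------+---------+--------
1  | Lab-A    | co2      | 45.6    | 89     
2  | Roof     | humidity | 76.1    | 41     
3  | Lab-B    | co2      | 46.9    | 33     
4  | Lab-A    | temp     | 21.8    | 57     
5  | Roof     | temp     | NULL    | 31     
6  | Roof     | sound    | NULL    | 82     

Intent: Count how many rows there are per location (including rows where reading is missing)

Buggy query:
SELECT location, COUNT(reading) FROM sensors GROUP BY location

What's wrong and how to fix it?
Bug: COUNT(column) counts non-NULL values only; rows with NULL reading aren't counted

Fix: Use COUNT(*) to count all rows regardless of NULL

Corrected query:
SELECT location, COUNT(*) FROM sensors GROUP BY location

Result:
location | COUNT(*)
---------+---------
Lab-A    | 2       
Lab-B    | 1       
Roof     | 3       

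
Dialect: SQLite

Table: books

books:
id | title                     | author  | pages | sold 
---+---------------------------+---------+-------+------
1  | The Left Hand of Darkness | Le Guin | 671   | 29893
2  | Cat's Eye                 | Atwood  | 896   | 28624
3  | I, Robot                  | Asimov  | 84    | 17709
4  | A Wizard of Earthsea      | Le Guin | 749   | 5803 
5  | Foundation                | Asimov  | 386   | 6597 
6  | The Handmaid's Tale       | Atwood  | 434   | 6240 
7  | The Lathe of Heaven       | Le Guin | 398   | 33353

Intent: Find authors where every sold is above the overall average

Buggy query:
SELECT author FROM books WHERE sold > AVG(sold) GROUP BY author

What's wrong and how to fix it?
Bug: AVG() is an aggregate; it can't sit directly in WHERE

Fix: Use a subquery for AVG and a HAVING MIN(...) filter so the condition holds for every row in the group

Corrected query:
SELECT author FROM books GROUP BY author HAVING MIN(sold) > (SELECT AVG(sold) FROM books)

Result:
(no rows)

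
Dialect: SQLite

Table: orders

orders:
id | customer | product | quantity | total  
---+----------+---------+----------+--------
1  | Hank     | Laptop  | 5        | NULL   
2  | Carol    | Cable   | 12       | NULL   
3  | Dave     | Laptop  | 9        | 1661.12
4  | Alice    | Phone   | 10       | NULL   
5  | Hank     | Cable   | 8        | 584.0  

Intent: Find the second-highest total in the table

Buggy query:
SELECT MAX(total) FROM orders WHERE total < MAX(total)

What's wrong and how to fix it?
Bug: The inner MAX is an aggregate inside WHERE, which is not allowed

Fix: Compute the overall MAX in a subquery, then take MAX of rows below it

Corrected query:
SELECT MAX(total) FROM orders WHERE total < (SELECT MAX(total) FROM orders)

Result:
MAX(total)
----------
584       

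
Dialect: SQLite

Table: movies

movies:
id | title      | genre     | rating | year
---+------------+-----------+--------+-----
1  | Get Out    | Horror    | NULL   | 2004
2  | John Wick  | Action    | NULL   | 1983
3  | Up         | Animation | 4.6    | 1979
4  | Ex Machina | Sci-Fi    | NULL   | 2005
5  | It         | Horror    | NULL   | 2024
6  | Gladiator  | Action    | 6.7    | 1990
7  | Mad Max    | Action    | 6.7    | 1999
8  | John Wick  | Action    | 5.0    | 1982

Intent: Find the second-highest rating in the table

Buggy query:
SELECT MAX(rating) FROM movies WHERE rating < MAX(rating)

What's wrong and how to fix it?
Bug: MAX(rating) on the right of the comparison is an aggregate-in-WHERE error

Fix: Compute the overall MAX in a subquery, then take MAX of rows below it

Corrected query:
SELECT MAX(rating) FROM movies WHERE rating < (SELECT MAX(rating) FROM movies)

Result:
MAX(rating)
-----------
5          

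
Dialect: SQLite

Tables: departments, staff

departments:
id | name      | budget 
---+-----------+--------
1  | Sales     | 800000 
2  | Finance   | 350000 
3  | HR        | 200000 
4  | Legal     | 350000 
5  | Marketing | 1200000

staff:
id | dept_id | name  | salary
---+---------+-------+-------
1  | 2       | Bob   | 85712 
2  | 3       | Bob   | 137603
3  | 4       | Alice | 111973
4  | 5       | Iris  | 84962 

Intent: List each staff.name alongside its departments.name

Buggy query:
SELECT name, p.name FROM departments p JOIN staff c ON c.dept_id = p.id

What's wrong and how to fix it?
Bug: 'name' exists in both joined tables, so the database can't tell which one is meant

Fix: Prefix ambiguous columns with the table alias

Corrected query:
SELECT c.name, p.name FROM departments p JOIN staff c ON c.dept_id = p.id

Result:
name  | name     
------+----------
Bob   | Finance  
Bob   | HR       
Alice | Legal    
Iris  | Marketing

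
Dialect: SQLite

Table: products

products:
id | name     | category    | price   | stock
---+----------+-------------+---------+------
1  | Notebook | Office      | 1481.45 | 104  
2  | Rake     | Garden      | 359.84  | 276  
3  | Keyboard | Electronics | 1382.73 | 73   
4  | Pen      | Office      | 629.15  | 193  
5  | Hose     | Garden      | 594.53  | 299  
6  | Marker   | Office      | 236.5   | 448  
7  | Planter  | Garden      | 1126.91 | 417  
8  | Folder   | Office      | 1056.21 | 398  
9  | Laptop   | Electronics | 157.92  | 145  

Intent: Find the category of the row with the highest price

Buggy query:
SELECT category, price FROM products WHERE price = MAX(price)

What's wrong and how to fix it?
Bug: WHERE is evaluated per row; an aggregate over the whole table isn't defined there

Fix: Use a subquery: WHERE price = (SELECT MAX(price) FROM products)

Corrected query:
SELECT category, price FROM products WHERE price = (SELECT MAX(price) FROM products)

Result:
category | price  
---------+--------
Office   | 1481.45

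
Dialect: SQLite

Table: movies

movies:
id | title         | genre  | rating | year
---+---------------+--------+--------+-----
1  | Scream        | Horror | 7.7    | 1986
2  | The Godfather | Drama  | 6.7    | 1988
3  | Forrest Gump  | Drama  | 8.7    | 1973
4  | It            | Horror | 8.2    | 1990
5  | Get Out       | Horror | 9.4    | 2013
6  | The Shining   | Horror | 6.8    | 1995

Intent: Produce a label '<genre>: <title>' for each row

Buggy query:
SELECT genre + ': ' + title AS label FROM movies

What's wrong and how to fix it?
Bug: SQLite uses || for string concatenation; + coerces text to numbers (yielding 0)

Fix: Replace + with || to concatenate text

Corrected query:
SELECT genre || ': ' || title AS label FROM movies

Result:
label               
--------------------
Horror: Scream      
Drama: The Godfather
Drama: Forrest Gump 
Horror: It          
Horror: Get Out     
Horror: The Shining 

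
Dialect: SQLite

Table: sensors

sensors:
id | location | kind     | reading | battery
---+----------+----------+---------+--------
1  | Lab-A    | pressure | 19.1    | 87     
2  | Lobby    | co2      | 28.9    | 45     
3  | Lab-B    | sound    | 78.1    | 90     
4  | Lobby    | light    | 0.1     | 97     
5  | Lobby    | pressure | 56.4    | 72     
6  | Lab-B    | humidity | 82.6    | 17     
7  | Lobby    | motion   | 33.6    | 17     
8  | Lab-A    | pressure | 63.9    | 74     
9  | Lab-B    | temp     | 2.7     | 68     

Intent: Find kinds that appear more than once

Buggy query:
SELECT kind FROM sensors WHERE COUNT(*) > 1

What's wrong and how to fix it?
Bug: COUNT(*) is an aggregate and cannot be used in WHERE

Fix: GROUP BY kind, then filter groups with HAVING COUNT(*) > 1

Corrected query:
SELECT kind FROM sensors GROUP BY kind HAVING COUNT(*) > 1

Result:
kind    
--------
pressure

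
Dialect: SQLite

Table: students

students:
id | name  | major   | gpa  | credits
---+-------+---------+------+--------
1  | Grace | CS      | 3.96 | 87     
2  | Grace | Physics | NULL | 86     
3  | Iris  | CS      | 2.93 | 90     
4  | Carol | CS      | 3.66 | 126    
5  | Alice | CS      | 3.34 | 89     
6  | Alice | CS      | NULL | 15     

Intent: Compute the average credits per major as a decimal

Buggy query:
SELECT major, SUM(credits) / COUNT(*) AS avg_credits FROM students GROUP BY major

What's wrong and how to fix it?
Bug: Both operands are integers, so '/' performs integer division and truncates

Fix: Multiply by 1.0 (or CAST to REAL) to force floating-point division

Corrected query:
SELECT major, SUM(credits) * 1.0 / COUNT(*) AS avg_credits FROM students GROUP BY major

Result:
major   | avg_credits
--------+------------
CS      | 81.4       
Physics | 86         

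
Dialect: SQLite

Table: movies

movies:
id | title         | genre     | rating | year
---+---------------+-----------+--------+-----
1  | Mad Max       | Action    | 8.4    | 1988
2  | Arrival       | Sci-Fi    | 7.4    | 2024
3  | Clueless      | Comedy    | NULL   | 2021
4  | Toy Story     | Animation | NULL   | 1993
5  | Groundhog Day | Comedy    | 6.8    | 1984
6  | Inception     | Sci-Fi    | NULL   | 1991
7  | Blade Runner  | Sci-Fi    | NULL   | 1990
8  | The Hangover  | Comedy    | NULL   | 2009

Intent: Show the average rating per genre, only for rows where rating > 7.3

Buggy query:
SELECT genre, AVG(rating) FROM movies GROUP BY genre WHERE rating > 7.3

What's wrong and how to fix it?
Bug: WHERE cannot follow GROUP BY

Fix: Move the WHERE clause before GROUP BY

Corrected query:
SELECT genre, AVG(rating) FROM movies WHERE rating > 7.3 GROUP BY genre

Result:
genre  | AVG(rating)
-------+------------
Action | 8.4        
Sci-Fi | 7.4        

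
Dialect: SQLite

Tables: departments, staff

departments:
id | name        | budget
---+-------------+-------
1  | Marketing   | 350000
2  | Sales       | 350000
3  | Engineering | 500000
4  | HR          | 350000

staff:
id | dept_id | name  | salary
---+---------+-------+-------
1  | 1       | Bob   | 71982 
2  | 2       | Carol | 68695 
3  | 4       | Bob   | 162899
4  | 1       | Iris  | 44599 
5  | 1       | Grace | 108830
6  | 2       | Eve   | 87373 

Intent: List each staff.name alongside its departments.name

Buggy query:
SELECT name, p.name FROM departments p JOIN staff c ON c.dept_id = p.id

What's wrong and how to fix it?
Bug: 'name' exists in both joined tables, so the database can't tell which one is meant

Fix: Prefix ambiguous columns with the table alias

Corrected query:
SELECT c.name, p.name FROM departments p JOIN staff c ON c.dept_id = p.id

Result:
name  | name     
------+----------
Bob   | Marketing
Carol | Sales    
Bob   | HR       
Iris  | Marketing
Grace | Marketing
Eve   | Sales    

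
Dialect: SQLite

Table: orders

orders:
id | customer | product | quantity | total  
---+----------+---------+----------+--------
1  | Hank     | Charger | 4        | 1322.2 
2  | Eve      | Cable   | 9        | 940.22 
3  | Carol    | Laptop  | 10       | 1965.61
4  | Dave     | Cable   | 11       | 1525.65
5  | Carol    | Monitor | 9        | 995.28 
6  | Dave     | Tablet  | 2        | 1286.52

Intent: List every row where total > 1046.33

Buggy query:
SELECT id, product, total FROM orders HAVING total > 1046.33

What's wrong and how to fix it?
Bug: This is a non-aggregate query (no GROUP BY, no aggregates), so in SQLite the HAVING clause is invalid here; a row-level condition belongs in WHERE

Fix: Use WHERE for row-level filtering

Corrected query:
SELECT id, product, total FROM orders WHERE total > 1046.33

Result:
id | product | total  
---+---------+--------
1  | Charger | 1322.2 
3  | Laptop  | 1965.61
4  | Cable   | 1525.65
6  | Tablet  | 1286.52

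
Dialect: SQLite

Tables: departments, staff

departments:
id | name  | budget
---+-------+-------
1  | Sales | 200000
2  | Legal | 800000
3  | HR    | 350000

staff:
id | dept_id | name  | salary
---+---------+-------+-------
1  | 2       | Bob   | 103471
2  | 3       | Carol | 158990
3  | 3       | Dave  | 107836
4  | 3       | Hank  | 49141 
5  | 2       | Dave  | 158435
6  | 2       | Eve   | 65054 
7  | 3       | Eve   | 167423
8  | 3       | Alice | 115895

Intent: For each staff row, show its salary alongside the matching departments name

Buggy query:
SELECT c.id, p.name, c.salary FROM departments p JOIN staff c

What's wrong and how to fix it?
Bug: Missing join condition: each staff row is matched to all departments rows instead of just its own

Fix: Specify the join condition linking the foreign key to the parent id

Corrected query:
SELECT c.id, p.name, c.salary FROM departments p JOIN staff c ON c.dept_id = p.id

Result:
id | name  | salary
---+-------+-------
1  | Legal | 103471
2  | HR    | 158990
3  | HR    | 107836
4  | HR    | 49141 
5  | Legal | 158435
6  | Legal | 65054 
7  | HR    | 167423
8  | HR    | 115895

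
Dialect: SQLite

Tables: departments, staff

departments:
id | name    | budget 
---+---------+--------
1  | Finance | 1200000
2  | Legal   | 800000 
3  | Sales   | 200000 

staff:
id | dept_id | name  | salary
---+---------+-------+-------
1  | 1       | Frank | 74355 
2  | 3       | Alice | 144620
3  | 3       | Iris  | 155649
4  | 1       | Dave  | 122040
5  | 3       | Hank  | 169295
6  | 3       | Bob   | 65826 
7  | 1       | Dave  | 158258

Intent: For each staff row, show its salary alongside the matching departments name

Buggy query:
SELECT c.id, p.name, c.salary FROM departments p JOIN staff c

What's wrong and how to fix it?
Bug: JOIN with no ON clause produces a cartesian product; every staff row pairs with every departments row

Fix: Specify the join condition linking the foreign key to the parent id

Corrected query:
SELECT c.id, p.name, c.salary FROM departments p JOIN staff c ON c.dept_id = p.id

Result:
id | name    | salary
---+---------+-------
1  | Finance | 74355 
2  | Sales   | 144620
3  | Sales   | 155649
4  | Finance | 122040
5  | Sales   | 169295
6  | Sales   | 65826 
7  | Finance | 158258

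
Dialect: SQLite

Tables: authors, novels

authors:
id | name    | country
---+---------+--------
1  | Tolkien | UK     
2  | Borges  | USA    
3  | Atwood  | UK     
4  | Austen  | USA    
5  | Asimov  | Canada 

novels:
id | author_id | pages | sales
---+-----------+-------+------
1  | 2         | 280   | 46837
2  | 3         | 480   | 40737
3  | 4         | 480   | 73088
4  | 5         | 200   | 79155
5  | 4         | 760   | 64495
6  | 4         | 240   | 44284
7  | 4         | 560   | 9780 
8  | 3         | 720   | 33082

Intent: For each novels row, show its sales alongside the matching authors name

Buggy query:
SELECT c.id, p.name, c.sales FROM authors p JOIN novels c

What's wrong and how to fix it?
Bug: Missing join condition: each novels row is matched to all authors rows instead of just its own

Fix: Specify the join condition linking the foreign key to the parent id

Corrected query:
SELECT c.id, p.name, c.sales FROM authors p JOIN novels c ON c.author_id = p.id

Result:
id | name   | sales
---+--------+------
1  | Borges | 46837
2  | Atwood | 40737
3  | Austen | 73088
4  | Asimov | 79155
5  | Austen | 64495
6  | Austen | 44284
7  | Austen | 9780 
8  | Atwood | 33082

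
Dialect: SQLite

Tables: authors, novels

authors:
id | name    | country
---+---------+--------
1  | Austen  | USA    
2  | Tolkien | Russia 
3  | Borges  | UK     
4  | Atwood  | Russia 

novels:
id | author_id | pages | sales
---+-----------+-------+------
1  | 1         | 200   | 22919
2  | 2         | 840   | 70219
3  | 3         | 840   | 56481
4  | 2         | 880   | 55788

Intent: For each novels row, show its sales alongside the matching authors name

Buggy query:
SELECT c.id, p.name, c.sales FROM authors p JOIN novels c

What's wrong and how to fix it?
Bug: JOIN with no ON clause produces a cartesian product; every novels row pairs with every authors row

Fix: Specify the join condition linking the foreign key to the parent id

Corrected query:
SELECT c.id, p.name, c.sales FROM authors p JOIN novels c ON c.author_id = p.id

Result:
id | name    | sales
---+---------+------
1  | Austen  | 22919
2  | Tolkien | 70219
3  | Borges  | 56481
4  | Tolkien | 55788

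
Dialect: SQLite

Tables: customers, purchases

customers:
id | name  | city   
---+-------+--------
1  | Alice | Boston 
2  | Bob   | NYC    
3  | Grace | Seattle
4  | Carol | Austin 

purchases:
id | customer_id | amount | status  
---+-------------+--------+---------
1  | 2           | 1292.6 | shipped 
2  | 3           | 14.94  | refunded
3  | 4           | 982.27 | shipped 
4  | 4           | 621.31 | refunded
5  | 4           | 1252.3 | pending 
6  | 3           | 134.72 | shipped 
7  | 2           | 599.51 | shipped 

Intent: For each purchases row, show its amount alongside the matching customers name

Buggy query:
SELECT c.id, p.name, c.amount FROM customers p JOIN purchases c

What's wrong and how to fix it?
Bug: JOIN with no ON clause produces a cartesian product; every purchases row pairs with every customers row

Fix: Add ON c.customer_id = p.id to the JOIN

Corrected query:
SELECT c.id, p.name, c.amount FROM customers p JOIN purchases c ON c.customer_id = p.id

Result:
id | name  | amount
---+-------+-------
1  | Bob   | 1292.6
2  | Grace | 14.94 
3  | Carol | 982.27
4  | Carol | 621.31
5  | Carol | 1252.3
6  | Grace | 134.72
7  | Bob   | 599.51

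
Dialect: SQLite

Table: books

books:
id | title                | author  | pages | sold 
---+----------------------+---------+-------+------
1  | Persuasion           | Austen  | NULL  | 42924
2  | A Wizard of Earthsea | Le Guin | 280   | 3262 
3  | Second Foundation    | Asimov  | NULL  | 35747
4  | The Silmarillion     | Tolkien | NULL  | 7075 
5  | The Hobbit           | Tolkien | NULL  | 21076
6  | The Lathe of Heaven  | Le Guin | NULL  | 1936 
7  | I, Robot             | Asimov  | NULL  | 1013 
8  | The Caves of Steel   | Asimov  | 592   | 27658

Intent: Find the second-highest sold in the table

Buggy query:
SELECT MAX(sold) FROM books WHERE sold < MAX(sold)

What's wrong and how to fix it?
Bug: MAX(sold) on the right of the comparison is an aggregate-in-WHERE error

Fix: Put the inner MAX in a scalar subquery

Corrected query:
SELECT MAX(sold) FROM books WHERE sold < (SELECT MAX(sold) FROM books)

Result:
MAX(sold)
---------
35747    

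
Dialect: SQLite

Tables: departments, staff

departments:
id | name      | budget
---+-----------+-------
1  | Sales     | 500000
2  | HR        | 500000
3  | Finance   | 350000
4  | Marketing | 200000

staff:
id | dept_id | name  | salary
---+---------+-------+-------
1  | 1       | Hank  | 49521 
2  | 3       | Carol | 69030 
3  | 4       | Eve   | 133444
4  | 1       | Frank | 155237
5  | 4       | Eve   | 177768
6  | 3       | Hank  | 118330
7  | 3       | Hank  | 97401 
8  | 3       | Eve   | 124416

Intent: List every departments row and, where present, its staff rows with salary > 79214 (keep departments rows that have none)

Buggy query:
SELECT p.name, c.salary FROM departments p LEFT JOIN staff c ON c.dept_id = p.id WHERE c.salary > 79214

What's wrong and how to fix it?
Bug: Filtering c.salary in WHERE discards the NULL rows produced by LEFT JOIN, turning it into an inner join

Fix: Move the right-table condition into the ON clause so unmatched parents are kept

Corrected query:
SELECT p.name, c.salary FROM departments p LEFT JOIN staff c ON c.dept_id = p.id AND c.salary > 79214

Result:
name      | salary
----------+-------
Sales     | 155237
HR        | NULL  
Finance   | 97401 
Finance   | 118330
Finance   | 124416
Marketing | 133444
Marketing | 177768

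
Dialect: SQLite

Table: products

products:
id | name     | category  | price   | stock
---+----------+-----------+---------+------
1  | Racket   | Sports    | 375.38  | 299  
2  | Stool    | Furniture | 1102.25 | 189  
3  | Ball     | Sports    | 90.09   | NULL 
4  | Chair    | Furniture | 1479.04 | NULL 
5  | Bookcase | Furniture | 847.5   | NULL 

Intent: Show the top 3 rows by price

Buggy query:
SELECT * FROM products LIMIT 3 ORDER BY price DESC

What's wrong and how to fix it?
Bug: LIMIT must come after ORDER BY

Fix: Sort with ORDER BY, then apply LIMIT

Corrected query:
SELECT * FROM products ORDER BY price DESC LIMIT 3

Result:
id | name     | category  | price   | stock
---+----------+-----------+---------+------
4  | Chair    | Furniture | 1479.04 | NULL 
2  | Stool    | Furniture | 1102.25 | 189  
5  | Bookcase | Furniture | 847.5   | NULL 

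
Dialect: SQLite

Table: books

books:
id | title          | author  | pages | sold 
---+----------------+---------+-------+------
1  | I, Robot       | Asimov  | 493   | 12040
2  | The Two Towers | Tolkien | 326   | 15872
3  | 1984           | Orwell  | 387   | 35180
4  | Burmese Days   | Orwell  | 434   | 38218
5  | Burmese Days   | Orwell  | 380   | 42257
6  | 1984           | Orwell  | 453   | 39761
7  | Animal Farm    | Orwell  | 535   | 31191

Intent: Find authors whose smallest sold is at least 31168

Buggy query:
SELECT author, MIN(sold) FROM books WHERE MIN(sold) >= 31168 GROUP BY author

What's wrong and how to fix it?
Bug: Aggregates like MIN are computed per group after WHERE runs

Fix: Replace WHERE with HAVING after the GROUP BY

Corrected query:
SELECT author, MIN(sold) FROM books GROUP BY author HAVING MIN(sold) >= 31168

Result:
author | MIN(sold)
-------+----------
Orwell | 31191    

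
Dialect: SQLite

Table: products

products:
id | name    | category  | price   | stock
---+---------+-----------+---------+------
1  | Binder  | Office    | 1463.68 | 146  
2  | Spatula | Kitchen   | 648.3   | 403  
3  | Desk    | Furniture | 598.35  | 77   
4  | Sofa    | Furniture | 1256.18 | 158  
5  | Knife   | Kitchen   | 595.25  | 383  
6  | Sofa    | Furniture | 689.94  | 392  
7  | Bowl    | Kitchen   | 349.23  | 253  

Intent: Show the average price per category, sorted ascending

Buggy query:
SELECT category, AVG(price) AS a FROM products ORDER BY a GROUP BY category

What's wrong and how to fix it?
Bug: ORDER BY appears before GROUP BY; SQL clause order requires GROUP BY first

Fix: Move ORDER BY to the end, after GROUP BY

Corrected query:
SELECT category, AVG(price) AS a FROM products GROUP BY category ORDER BY a

Result:
category  | a         
----------+-----------
Kitchen   | 530.926667
Furniture | 848.156667
Office    | 1463.68   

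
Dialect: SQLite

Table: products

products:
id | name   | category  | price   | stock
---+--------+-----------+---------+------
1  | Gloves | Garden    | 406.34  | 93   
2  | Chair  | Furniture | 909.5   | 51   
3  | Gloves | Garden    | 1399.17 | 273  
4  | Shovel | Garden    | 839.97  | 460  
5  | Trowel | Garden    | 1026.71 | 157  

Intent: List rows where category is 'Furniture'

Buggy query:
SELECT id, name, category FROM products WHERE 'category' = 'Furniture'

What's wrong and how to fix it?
Bug: 'category' in single quotes is a string literal, not the column; the comparison is literal-vs-literal and never true

Fix: Remove the quotes around the column name (or use double quotes for an identifier)

Corrected query:
SELECT id, name, category FROM products WHERE category = 'Furniture'

Result:
id | name  | category 
---+-------+----------
2  | Chair | Furniture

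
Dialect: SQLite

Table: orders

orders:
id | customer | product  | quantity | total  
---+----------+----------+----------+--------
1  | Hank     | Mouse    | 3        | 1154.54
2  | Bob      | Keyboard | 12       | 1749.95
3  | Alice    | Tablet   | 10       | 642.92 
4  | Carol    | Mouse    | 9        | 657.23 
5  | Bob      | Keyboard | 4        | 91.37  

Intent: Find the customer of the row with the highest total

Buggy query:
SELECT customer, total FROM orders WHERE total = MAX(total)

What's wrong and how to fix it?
Bug: MAX(total) is an aggregate and cannot be used directly in WHERE

Fix: Wrap MAX in a scalar subquery so WHERE compares against a single value

Corrected query:
SELECT customer, total FROM orders WHERE total = (SELECT MAX(total) FROM orders)

Result:
customer | total  
---------+--------
Bob      | 1749.95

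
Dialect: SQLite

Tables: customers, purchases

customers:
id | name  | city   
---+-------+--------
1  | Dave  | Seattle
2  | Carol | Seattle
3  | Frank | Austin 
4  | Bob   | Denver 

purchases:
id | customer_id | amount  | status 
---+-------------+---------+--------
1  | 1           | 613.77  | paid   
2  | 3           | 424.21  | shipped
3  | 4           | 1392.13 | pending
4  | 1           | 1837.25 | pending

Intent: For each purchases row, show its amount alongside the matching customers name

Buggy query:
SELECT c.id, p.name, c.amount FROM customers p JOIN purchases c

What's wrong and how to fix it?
Bug: Missing join condition: each purchases row is matched to all customers rows instead of just its own

Fix: Add ON c.customer_id = p.id to the JOIN

Corrected query:
SELECT c.id, p.name, c.amount FROM customers p JOIN purchases c ON c.customer_id = p.id

Result:
id | name  | amount 
---+-------+--------
1  | Dave  | 613.77 
2  | Frank | 424.21 
3  | Bob   | 1392.13
4  | Dave  | 1837.25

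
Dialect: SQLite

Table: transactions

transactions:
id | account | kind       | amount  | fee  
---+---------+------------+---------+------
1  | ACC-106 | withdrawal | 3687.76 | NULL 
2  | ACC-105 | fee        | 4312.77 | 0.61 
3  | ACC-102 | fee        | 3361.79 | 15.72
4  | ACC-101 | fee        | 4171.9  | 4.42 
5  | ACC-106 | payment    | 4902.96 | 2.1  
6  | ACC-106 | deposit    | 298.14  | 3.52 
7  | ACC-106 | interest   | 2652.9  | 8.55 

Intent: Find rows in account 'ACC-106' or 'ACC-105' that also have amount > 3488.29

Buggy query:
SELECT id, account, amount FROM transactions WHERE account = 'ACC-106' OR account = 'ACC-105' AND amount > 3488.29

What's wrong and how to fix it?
Bug: AND binds tighter than OR, so this parses as account = 'ACC-106' OR (account = 'ACC-105' AND amount > 3488.29)

Fix: Group the OR with parentheses (or use IN), then AND the threshold

Corrected query:
SELECT id, account, amount FROM transactions WHERE (account = 'ACC-106' OR account = 'ACC-105') AND amount > 3488.29

Result:
id | account | amount 
---+---------+--------
1  | ACC-106 | 3687.76
2  | ACC-105 | 4312.77
5  | ACC-106 | 4902.96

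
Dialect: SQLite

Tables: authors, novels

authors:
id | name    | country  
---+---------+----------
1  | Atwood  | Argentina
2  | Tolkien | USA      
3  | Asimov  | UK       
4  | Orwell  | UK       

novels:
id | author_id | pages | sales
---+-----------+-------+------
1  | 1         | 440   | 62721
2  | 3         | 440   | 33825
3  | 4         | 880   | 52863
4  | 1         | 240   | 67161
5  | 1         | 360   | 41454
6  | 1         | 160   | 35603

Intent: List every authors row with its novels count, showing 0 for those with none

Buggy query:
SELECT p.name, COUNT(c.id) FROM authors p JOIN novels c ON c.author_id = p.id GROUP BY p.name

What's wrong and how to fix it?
Bug: An inner join excludes parents with zero children

Fix: Use LEFT JOIN so parents without children still appear (COUNT(c.id) gives 0)

Corrected query:
SELECT p.name, COUNT(c.id) FROM authors p LEFT JOIN novels c ON c.author_id = p.id GROUP BY p.name

Result:
name    | COUNT(c.id)
--------+------------
Asimov  | 1          
Atwood  | 4          
Orwell  | 1          
Tolkien | 0          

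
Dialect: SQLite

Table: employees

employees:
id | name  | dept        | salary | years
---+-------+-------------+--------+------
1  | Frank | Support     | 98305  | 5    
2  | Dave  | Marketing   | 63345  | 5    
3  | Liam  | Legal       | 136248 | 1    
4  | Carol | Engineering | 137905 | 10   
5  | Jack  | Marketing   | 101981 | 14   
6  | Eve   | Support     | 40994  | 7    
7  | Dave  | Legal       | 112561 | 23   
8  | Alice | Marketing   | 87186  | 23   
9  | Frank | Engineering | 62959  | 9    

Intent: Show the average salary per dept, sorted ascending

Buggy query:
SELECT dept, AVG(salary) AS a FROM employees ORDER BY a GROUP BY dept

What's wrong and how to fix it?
Bug: GROUP BY must precede ORDER BY

Fix: Move ORDER BY to the end, after GROUP BY

Corrected query:
SELECT dept, AVG(salary) AS a FROM employees GROUP BY dept ORDER BY a

Result:
dept        | a           
------------+-------------
Support     | 69649.5     
Marketing   | 84170.666667
Engineering | 100432      
Legal       | 124404.5    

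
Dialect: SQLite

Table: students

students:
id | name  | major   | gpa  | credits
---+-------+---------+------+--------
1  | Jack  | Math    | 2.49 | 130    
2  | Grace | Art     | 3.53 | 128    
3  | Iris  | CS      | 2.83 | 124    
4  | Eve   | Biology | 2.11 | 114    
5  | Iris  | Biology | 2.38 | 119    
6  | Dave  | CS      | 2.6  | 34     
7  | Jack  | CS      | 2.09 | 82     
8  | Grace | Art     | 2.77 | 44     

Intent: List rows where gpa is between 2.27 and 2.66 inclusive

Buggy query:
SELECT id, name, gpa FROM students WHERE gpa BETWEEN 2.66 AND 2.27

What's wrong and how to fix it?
Bug: The bounds are reversed; BETWEEN a AND b requires a <= b to match anything

Fix: Write BETWEEN 2.27 AND 2.66

Corrected query:
SELECT id, name, gpa FROM students WHERE gpa BETWEEN 2.27 AND 2.66

Result:
id | name | gpa 
---+------+-----
1  | Jack | 2.49
5  | Iris | 2.38
6  | Dave | 2.6 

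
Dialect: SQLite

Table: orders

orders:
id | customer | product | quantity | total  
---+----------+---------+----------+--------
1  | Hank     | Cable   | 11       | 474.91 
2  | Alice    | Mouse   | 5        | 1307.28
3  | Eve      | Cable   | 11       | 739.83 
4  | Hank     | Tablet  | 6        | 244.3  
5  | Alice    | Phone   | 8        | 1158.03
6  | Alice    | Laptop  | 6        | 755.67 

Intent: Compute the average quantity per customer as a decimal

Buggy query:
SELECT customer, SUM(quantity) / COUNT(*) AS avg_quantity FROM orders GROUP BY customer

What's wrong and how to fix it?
Bug: Both operands are integers, so '/' performs integer division and truncates

Fix: Cast one side to REAL so the division keeps the fractional part

Corrected query:
SELECT customer, SUM(quantity) * 1.0 / COUNT(*) AS avg_quantity FROM orders GROUP BY customer

Result:
customer | avg_quantity
---------+-------------
Alice    | 6.333333    
Eve      | 11          
Hank     | 8.5         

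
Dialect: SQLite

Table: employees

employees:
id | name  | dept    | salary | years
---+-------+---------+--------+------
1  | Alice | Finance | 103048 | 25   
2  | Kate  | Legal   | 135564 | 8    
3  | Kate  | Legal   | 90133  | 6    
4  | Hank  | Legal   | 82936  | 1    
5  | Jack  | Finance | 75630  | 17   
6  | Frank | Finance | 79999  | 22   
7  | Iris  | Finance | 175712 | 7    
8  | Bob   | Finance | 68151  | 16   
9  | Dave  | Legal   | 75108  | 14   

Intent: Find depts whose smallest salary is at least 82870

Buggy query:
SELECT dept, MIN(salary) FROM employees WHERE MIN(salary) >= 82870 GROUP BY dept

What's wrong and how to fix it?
Bug: MIN() in WHERE is a misuse of aggregate

Fix: Replace WHERE with HAVING after the GROUP BY

Corrected query:
SELECT dept, MIN(salary) FROM employees GROUP BY dept HAVING MIN(salary) >= 82870

Result:
(no rows)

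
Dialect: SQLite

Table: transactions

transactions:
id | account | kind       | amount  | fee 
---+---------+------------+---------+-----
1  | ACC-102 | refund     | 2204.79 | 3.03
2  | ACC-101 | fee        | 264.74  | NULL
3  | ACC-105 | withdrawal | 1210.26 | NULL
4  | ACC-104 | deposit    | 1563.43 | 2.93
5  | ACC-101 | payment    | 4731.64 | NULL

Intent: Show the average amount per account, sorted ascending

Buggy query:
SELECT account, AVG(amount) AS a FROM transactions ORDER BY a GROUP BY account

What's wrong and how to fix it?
Bug: GROUP BY must precede ORDER BY

Fix: Move ORDER BY to the end, after GROUP BY

Corrected query:
SELECT account, AVG(amount) AS a FROM transactions GROUP BY account ORDER BY a

Result:
account | a      
--------+--------
ACC-105 | 1210.26
ACC-104 | 1563.43
ACC-102 | 2204.79
ACC-101 | 2498.19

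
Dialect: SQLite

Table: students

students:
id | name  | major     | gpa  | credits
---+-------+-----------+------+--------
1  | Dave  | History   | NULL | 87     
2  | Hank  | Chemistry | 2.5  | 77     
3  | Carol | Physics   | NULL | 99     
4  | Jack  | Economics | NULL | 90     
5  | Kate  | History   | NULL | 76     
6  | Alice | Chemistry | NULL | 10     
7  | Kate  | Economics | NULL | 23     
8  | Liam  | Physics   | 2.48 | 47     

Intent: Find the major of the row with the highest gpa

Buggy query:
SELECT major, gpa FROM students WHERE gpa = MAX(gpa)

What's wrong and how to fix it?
Bug: MAX(gpa) is an aggregate and cannot be used directly in WHERE

Fix: Wrap MAX in a scalar subquery so WHERE compares against a single value

Corrected query:
SELECT major, gpa FROM students WHERE gpa = (SELECT MAX(gpa) FROM students)

Result:
major     | gpa
----------+----
Chemistry | 2.5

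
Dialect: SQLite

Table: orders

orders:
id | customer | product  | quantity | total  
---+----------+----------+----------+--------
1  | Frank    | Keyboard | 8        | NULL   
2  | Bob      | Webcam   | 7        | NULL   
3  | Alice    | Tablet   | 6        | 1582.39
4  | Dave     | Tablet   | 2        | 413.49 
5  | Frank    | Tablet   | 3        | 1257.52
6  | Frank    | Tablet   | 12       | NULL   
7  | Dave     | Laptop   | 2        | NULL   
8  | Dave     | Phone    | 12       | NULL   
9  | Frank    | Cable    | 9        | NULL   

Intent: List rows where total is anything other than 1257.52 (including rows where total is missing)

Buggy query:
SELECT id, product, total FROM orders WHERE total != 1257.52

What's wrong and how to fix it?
Bug: Inequality against NULL is unknown, not true; rows with NULL are dropped

Fix: Handle NULL separately with IS NULL alongside the inequality

Corrected query:
SELECT id, product, total FROM orders WHERE total != 1257.52 OR total IS NULL

Result:
id | product  | total  
---+----------+--------
1  | Keyboard | NULL   
2  | Webcam   | NULL   
3  | Tablet   | 1582.39
4  | Tablet   | 413.49 
6  | Tablet   | NULL   
7  | Laptop   | NULL   
8  | Phone    | NULL   
9  | Cable    | NULL   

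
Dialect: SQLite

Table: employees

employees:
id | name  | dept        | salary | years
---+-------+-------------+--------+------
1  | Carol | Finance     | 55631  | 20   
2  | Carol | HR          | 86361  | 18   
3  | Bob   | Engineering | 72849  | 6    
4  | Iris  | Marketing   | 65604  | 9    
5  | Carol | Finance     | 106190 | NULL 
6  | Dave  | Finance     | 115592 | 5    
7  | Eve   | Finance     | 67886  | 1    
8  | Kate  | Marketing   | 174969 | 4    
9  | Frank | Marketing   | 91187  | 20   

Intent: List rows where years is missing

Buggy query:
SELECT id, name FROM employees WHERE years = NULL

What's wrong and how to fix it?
Bug: '= NULL' is always unknown in SQL three-valued logic, so no rows match

Fix: Replace '= NULL' with 'IS NULL'

Corrected query:
SELECT id, name FROM employees WHERE years IS NULL

Result:
id | name 
---+------
5  | Carol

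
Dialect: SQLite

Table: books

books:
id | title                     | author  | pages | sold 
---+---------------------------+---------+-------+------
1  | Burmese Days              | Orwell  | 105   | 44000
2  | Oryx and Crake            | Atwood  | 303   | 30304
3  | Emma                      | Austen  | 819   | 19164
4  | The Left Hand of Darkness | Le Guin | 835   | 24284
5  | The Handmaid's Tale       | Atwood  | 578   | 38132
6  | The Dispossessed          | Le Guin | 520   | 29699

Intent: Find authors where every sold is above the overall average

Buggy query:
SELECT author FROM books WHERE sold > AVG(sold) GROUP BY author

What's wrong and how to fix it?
Bug: WHERE evaluates per row before aggregation, so AVG() is unavailable

Fix: Compute the overall average in a scalar subquery and compare each group's MIN against it in HAVING

Corrected query:
SELECT author FROM books GROUP BY author HAVING MIN(sold) > (SELECT AVG(sold) FROM books)

Result:
author
------
Orwell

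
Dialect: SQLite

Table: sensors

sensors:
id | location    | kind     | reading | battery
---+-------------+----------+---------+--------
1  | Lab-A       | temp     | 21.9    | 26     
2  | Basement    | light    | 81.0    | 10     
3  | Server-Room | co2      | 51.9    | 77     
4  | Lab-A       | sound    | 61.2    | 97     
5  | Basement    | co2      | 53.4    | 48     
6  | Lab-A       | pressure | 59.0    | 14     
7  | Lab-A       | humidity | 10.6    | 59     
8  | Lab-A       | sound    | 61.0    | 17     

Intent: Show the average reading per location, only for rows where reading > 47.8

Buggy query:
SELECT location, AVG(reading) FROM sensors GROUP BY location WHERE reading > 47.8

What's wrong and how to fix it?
Bug: Row-level WHERE must come before GROUP BY in the clause order

Fix: Move the WHERE clause before GROUP BY

Corrected query:
SELECT location, AVG(reading) FROM sensors WHERE reading > 47.8 GROUP BY location

Result:
location    | AVG(reading)
------------+-------------
Basement    | 67.2        
Lab-A       | 60.4        
Server-Room | 51.9        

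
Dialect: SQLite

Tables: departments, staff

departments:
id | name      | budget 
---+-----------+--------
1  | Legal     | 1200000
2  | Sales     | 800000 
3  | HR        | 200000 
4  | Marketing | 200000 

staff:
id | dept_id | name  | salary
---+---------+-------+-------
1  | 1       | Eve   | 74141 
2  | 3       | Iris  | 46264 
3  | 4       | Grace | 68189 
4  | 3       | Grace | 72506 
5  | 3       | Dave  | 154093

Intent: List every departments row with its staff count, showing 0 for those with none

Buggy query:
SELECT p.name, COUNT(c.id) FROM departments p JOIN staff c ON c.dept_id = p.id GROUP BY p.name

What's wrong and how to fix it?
Bug: INNER JOIN drops departments rows that have no matching staff rows

Fix: Switch to LEFT JOIN to retain unmatched parent rows

Corrected query:
SELECT p.name, COUNT(c.id) FROM departments p LEFT JOIN staff c ON c.dept_id = p.id GROUP BY p.name

Result:
name      | COUNT(c.id)
----------+------------
HR        | 3          
Legal     | 1          
Marketing | 1          
Sales     | 0          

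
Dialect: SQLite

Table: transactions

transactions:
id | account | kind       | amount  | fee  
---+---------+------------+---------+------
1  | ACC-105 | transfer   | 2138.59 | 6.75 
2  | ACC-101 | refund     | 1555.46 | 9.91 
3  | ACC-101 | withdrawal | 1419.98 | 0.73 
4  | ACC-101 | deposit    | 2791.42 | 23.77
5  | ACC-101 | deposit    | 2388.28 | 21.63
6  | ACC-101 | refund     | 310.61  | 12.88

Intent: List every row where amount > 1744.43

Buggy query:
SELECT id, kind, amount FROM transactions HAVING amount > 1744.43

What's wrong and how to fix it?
Bug: HAVING filters the output of aggregation, but this query has no GROUP BY and no aggregate functions, so SQLite rejects it (HAVING clause on a non-aggregate query); the condition here is per row

Fix: Use WHERE for row-level filtering

Corrected query:
SELECT id, kind, amount FROM transactions WHERE amount > 1744.43

Result:
id | kind     | amount 
---+----------+--------
1  | transfer | 2138.59
4  | deposit  | 2791.42
5  | deposit  | 2388.28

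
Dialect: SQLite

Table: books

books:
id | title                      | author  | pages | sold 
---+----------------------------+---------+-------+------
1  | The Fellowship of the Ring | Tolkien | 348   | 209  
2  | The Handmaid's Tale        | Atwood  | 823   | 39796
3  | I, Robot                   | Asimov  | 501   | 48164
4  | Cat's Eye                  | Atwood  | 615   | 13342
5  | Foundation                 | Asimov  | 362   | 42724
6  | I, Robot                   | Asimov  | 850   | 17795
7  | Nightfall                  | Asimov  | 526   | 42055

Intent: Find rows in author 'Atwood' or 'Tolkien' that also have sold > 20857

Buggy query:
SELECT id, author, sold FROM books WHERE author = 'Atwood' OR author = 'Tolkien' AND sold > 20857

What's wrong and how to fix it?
Bug: AND binds tighter than OR, so this parses as author = 'Atwood' OR (author = 'Tolkien' AND sold > 20857)

Fix: Add parentheses around the OR so the AND applies to both alternatives

Corrected query:
SELECT id, author, sold FROM books WHERE (author = 'Atwood' OR author = 'Tolkien') AND sold > 20857

Result:
id | author | sold 
---+--------+------
2  | Atwood | 39796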